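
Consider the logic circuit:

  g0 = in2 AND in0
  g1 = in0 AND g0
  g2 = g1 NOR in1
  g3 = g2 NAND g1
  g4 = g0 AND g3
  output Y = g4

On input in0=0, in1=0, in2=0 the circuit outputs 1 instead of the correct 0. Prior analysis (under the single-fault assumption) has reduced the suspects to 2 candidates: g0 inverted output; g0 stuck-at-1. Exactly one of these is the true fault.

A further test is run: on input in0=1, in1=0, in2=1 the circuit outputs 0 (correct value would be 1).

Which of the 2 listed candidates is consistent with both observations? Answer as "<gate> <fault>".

g0 inverted output

Evaluate each candidate on input in0=1, in1=0, in2=1:
  g0 inverted output: g0=0 [inverted output], g1=0, g2=1, g3=1, g4=0 → 0 — matches
  g0 stuck-at-1: g0=1 [stuck-at-1], g1=1, g2=0, g3=1, g4=1 → 1 — eliminated
Only g0 inverted output reproduces the observed 0.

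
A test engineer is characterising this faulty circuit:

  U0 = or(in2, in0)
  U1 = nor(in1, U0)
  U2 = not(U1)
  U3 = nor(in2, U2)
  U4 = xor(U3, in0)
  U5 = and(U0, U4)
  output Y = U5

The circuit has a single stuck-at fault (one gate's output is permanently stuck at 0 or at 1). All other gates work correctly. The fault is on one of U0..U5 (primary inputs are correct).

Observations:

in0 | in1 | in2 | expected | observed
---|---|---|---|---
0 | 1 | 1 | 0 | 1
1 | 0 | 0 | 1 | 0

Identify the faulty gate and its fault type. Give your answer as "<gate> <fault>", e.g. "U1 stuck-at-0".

U3 stuck-at-1

Fault-free values for test 1 (in0=0, in1=1, in2=1): U0=1, U1=0, U2=1, U3=0, U4=0, U5=0, giving Y=0. Observed 1.
Test 1: faults giving observed 1 are {U3 stuck-at-1, U4 stuck-at-1, U5 stuck-at-1}.
Test 2 (in0=1, in1=0, in2=0): fault-free U0=1, U1=0, U2=1, U3=0, U4=1, U5=1 → 1; observed 0. Eliminates U4 stuck-at-1, U5 stuck-at-1.
Only U3 stuck-at-1 is consistent with every test.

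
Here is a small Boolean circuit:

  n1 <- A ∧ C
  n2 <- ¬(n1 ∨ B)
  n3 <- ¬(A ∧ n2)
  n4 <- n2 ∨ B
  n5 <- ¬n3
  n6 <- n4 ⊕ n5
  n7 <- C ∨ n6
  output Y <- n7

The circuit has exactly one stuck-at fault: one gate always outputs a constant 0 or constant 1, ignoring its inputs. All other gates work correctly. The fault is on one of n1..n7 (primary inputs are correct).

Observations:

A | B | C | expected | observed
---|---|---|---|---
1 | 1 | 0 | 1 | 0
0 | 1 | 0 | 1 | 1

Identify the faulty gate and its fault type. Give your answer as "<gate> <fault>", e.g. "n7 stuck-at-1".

n2 stuck-at-1

Fault-free values for test 1 (A=1, B=1, C=0): n1=0, n2=0, n3=1, n4=1, n5=0, n6=1, n7=1, giving Y=1. Observed 0.
Test 1: faults giving observed 0 are {n2 stuck-at-1, n3 stuck-at-0, n4 stuck-at-0, n5 stuck-at-1, n6 stuck-at-0, n7 stuck-at-0}.
Test 2 (A=0, B=1, C=0): fault-free n1=0, n2=0, n3=1, n4=1, n5=0, n6=1, n7=1 → 1; observed 1. Eliminates n3 stuck-at-0, n4 stuck-at-0, n5 stuck-at-1, n6 stuck-at-0, n7 stuck-at-0.
Only n2 stuck-at-1 is consistent with every test.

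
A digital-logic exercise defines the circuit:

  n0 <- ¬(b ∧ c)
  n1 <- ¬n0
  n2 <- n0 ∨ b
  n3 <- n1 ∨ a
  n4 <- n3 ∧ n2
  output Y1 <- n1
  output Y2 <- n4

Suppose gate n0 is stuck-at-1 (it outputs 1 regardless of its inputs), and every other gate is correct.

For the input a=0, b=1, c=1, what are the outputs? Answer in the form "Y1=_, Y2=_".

Y1=0, Y2=0

Propagate with n0 forced: n0=1 [stuck-at-1], n1=0, n2=1, n3=0, n4=0.
So the outputs are Y1=0, Y2=0. (Without the fault they would be Y1=1, Y2=1.)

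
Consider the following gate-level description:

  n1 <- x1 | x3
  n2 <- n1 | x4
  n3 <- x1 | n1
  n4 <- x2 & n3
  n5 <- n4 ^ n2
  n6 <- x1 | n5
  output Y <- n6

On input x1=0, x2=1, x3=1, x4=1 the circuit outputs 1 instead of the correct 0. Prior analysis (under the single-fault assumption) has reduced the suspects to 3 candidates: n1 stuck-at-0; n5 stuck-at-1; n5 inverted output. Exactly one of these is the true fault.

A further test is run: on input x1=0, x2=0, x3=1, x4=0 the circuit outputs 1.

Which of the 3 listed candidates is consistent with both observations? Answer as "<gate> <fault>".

Evaluate each candidate on input x1=0, x2=0, x3=1, x4=0:
  n1 stuck-at-0: n1=0 [stuck-at-0], n2=0, n3=0, n4=0, n5=0, n6=0 → 0 — eliminated
  n5 stuck-at-1: n1=1, n2=1, n3=1, n4=0, n5=1 [stuck-at-1], n6=1 → 1 — matches
  n5 inverted output: n1=1, n2=1, n3=1, n4=0, n5=0 [inverted output], n6=0 → 0 — eliminated
Only n5 stuck-at-1 reproduces the observed 1.

n5 stuck-at-1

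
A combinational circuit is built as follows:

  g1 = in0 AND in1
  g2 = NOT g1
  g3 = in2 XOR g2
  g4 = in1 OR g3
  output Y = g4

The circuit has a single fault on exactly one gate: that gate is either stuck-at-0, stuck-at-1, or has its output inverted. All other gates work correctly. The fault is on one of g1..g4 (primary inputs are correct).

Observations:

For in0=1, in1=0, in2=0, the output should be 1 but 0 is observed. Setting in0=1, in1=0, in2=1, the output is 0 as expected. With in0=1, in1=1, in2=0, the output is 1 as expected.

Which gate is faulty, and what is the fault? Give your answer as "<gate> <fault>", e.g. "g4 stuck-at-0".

g3 stuck-at-0

Fault-free values for test 1 (in0=1, in1=0, in2=0): g1=0, g2=1, g3=1, g4=1, giving Y=1. Observed 0.
Test 1: faults giving observed 0 are {g1 stuck-at-1, g1 inverted output, g2 stuck-at-0, g2 inverted output, g3 stuck-at-0, g3 inverted output, g4 stuck-at-0, g4 inverted output}.
Test 2 (in0=1, in1=0, in2=1): fault-free g1=0, g2=1, g3=0, g4=0 → 0; observed 0. Eliminates g1 stuck-at-1, g1 inverted output, g2 stuck-at-0, g2 inverted output, g3 inverted output, g4 inverted output.
Test 3 (in0=1, in1=1, in2=0): fault-free g1=1, g2=0, g3=0, g4=1 → 1; observed 1. Eliminates g4 stuck-at-0.
Only g3 stuck-at-0 is consistent with every test.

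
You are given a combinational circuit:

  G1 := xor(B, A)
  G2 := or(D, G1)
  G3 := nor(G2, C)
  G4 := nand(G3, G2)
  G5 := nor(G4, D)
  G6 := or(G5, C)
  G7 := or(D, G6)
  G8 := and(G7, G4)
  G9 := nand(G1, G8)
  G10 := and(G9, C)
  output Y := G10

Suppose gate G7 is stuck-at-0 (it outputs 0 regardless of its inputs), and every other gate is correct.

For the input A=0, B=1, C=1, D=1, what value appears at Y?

1

Propagate with G7 forced: G1=1, G2=1, G3=0, G4=1, G5=0, G6=1, G7=0 [stuck-at-0], G8=0, G9=1, G10=1.
So Y = 1. (Without the fault it would be 0.)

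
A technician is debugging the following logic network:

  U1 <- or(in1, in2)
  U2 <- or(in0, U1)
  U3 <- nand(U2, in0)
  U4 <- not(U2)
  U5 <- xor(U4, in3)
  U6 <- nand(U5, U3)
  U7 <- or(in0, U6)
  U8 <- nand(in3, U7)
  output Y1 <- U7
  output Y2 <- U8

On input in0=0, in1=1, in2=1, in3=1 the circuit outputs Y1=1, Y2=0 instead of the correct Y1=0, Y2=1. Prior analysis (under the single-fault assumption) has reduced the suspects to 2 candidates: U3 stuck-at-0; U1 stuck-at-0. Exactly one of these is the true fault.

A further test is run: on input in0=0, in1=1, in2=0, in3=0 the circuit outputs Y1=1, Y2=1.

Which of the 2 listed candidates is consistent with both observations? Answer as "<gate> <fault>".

Evaluate each candidate on input in0=0, in1=1, in2=0, in3=0:
  U3 stuck-at-0: U1=1, U2=1, U3=0 [stuck-at-0], U4=0, U5=0, U6=1, U7=1, U8=1 → Y1=1, Y2=1 — matches
  U1 stuck-at-0: U1=0 [stuck-at-0], U2=0, U3=1, U4=1, U5=1, U6=0, U7=0, U8=1 → Y1=0, Y2=1 — eliminated
Only U3 stuck-at-0 reproduces the observed Y1=1, Y2=1.

U3 stuck-at-0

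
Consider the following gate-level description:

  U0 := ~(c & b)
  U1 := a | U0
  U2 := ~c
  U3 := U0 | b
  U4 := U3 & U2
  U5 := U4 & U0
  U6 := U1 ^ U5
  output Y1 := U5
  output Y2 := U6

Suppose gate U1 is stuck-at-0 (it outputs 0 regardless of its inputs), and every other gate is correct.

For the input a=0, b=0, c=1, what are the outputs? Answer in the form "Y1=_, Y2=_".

Y1=0, Y2=0

Propagate with U1 forced: U0=1, U1=0 [stuck-at-0], U2=0, U3=1, U4=0, U5=0, U6=0.
So the outputs are Y1=0, Y2=0. (Without the fault they would be Y1=0, Y2=1.)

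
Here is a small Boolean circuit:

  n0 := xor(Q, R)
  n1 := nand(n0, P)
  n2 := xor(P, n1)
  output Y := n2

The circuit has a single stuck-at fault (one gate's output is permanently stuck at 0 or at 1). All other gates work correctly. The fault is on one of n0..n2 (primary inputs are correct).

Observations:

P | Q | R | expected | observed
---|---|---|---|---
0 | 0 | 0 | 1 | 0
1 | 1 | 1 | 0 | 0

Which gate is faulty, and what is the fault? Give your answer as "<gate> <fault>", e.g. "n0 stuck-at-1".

n2 stuck-at-0

Fault-free values for test 1 (P=0, Q=0, R=0): n0=0, n1=1, n2=1, giving Y=1. Observed 0.
Test 1: faults giving observed 0 are {n1 stuck-at-0, n2 stuck-at-0}.
Test 2 (P=1, Q=1, R=1): fault-free n0=0, n1=1, n2=0 → 0; observed 0. Eliminates n1 stuck-at-0.
Only n2 stuck-at-0 is consistent with every test.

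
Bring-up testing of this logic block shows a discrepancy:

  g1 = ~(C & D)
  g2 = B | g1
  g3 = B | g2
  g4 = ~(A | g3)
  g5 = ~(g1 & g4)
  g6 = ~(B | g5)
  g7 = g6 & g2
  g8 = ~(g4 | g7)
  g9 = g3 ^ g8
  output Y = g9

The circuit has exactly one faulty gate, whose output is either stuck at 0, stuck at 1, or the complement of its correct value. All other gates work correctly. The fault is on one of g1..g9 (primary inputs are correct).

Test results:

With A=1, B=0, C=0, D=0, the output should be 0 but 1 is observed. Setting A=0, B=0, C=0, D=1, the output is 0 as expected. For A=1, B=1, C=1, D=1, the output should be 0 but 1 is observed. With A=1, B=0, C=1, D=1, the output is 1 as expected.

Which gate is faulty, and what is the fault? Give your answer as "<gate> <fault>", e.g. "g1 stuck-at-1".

Fault-free values for test 1 (A=1, B=0, C=0, D=0): g1=1, g2=1, g3=1, g4=0, g5=1, g6=0, g7=0, g8=1, g9=0, giving Y=0. Observed 1.
Test 1: faults giving observed 1 are {g1 stuck-at-0, g1 inverted output, g2 stuck-at-0, g2 inverted output, g3 stuck-at-0, g3 inverted output, g4 stuck-at-1, g4 inverted output, g5 stuck-at-0, g5 inverted output, g6 stuck-at-1, g6 inverted output, g7 stuck-at-1, g7 inverted output, g8 stuck-at-0, g8 inverted output, g9 stuck-at-1, g9 inverted output}.
Test 2 (A=0, B=0, C=0, D=1): fault-free g1=1, g2=1, g3=1, g4=0, g5=1, g6=0, g7=0, g8=1, g9=0 → 0; observed 0. Eliminates g4 stuck-at-1, g4 inverted output, g5 stuck-at-0, g5 inverted output, g6 stuck-at-1, g6 inverted output, g7 stuck-at-1, g7 inverted output, g8 stuck-at-0, g8 inverted output, g9 stuck-at-1, g9 inverted output.
Test 3 (A=1, B=1, C=1, D=1): fault-free g1=0, g2=1, g3=1, g4=0, g5=1, g6=0, g7=0, g8=1, g9=0 → 0; observed 1. Eliminates g1 stuck-at-0, g1 inverted output, g2 stuck-at-0, g2 inverted output.
Test 4 (A=1, B=0, C=1, D=1): fault-free g1=0, g2=0, g3=0, g4=0, g5=1, g6=0, g7=0, g8=1, g9=1 → 1; observed 1. Eliminates g3 inverted output.
Only g3 stuck-at-0 is consistent with every test.

g3 stuck-at-0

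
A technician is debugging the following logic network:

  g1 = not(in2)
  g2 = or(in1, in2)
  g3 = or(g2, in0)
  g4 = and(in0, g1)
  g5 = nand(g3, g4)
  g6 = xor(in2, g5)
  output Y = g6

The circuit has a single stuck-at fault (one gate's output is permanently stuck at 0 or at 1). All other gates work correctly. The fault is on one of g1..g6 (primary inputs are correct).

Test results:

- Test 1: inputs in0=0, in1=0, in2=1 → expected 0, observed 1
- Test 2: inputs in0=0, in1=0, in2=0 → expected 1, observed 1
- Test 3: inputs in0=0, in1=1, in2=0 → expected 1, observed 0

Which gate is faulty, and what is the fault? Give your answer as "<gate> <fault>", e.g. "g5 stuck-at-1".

Fault-free values for test 1 (in0=0, in1=0, in2=1): g1=0, g2=1, g3=1, g4=0, g5=1, g6=0, giving Y=0. Observed 1.
Test 1: faults giving observed 1 are {g4 stuck-at-1, g5 stuck-at-0, g6 stuck-at-1}.
Test 2 (in0=0, in1=0, in2=0): fault-free g1=1, g2=0, g3=0, g4=0, g5=1, g6=1 → 1; observed 1. Eliminates g5 stuck-at-0.
Test 3 (in0=0, in1=1, in2=0): fault-free g1=1, g2=1, g3=1, g4=0, g5=1, g6=1 → 1; observed 0. Eliminates g6 stuck-at-1.
Only g4 stuck-at-1 is consistent with every test.

g4 stuck-at-1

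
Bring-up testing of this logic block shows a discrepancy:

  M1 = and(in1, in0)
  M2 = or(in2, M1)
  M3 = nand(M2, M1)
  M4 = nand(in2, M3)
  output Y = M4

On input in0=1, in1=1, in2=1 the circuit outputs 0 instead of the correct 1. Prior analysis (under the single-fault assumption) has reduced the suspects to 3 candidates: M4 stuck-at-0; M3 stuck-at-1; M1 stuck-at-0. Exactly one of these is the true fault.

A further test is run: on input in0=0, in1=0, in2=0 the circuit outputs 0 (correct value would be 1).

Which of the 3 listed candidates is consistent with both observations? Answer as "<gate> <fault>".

Evaluate each candidate on input in0=0, in1=0, in2=0:
  M4 stuck-at-0: M1=0, M2=0, M3=1, M4=0 [stuck-at-0] → 0 — matches
  M3 stuck-at-1: M1=0, M2=0, M3=1 [stuck-at-1], M4=1 → 1 — eliminated
  M1 stuck-at-0: M1=0 [stuck-at-0], M2=0, M3=1, M4=1 → 1 — eliminated
Only M4 stuck-at-0 reproduces the observed 0.

M4 stuck-at-0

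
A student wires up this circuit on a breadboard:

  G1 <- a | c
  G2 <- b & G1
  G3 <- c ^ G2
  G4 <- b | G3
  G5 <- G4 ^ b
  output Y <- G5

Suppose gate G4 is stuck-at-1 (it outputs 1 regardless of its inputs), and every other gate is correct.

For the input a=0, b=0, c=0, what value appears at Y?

Propagate with G4 forced: G1=0, G2=0, G3=0, G4=1 [stuck-at-1], G5=1.
So Y = 1. (Without the fault it would be 0.)

1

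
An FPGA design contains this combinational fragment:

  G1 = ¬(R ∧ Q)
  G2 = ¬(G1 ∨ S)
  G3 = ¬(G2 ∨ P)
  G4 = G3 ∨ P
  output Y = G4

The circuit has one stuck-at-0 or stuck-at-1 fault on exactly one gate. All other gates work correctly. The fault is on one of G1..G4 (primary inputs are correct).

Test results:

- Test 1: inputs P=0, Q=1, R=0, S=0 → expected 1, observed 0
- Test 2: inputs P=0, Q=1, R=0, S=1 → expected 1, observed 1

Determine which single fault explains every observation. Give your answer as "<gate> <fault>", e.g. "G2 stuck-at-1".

G1 stuck-at-0

Fault-free values for test 1 (P=0, Q=1, R=0, S=0): G1=1, G2=0, G3=1, G4=1, giving Y=1. Observed 0.
Test 1: faults giving observed 0 are {G1 stuck-at-0, G2 stuck-at-1, G3 stuck-at-0, G4 stuck-at-0}.
Test 2 (P=0, Q=1, R=0, S=1): fault-free G1=1, G2=0, G3=1, G4=1 → 1; observed 1. Eliminates G2 stuck-at-1, G3 stuck-at-0, G4 stuck-at-0.
Only G1 stuck-at-0 is consistent with every test.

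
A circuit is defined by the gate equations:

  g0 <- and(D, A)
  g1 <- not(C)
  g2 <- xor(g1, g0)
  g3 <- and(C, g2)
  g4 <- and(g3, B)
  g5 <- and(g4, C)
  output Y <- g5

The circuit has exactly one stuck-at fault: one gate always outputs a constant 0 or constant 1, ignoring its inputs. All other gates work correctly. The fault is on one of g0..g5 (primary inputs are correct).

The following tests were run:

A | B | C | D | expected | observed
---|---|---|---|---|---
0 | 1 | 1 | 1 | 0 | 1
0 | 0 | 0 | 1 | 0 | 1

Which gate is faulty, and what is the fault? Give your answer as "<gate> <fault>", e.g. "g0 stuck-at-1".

g5 stuck-at-1

Fault-free values for test 1 (A=0, B=1, C=1, D=1): g0=0, g1=0, g2=0, g3=0, g4=0, g5=0, giving Y=0. Observed 1.
Test 1: faults giving observed 1 are {g0 stuck-at-1, g1 stuck-at-1, g2 stuck-at-1, g3 stuck-at-1, g4 stuck-at-1, g5 stuck-at-1}.
Test 2 (A=0, B=0, C=0, D=1): fault-free g0=0, g1=1, g2=1, g3=0, g4=0, g5=0 → 0; observed 1. Eliminates g0 stuck-at-1, g1 stuck-at-1, g2 stuck-at-1, g3 stuck-at-1, g4 stuck-at-1.
Only g5 stuck-at-1 is consistent with every test.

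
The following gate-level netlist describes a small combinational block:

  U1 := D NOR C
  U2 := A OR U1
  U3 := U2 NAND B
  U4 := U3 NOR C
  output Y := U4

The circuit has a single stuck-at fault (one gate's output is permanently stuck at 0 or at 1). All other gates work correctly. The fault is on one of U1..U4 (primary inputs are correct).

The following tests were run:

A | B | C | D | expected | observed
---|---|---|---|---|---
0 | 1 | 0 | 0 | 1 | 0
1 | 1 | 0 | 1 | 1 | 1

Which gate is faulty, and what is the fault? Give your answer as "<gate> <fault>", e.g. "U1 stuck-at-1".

Fault-free values for test 1 (A=0, B=1, C=0, D=0): U1=1, U2=1, U3=0, U4=1, giving Y=1. Observed 0.
Test 1: faults giving observed 0 are {U1 stuck-at-0, U2 stuck-at-0, U3 stuck-at-1, U4 stuck-at-0}.
Test 2 (A=1, B=1, C=0, D=1): fault-free U1=0, U2=1, U3=0, U4=1 → 1; observed 1. Eliminates U2 stuck-at-0, U3 stuck-at-1, U4 stuck-at-0.
Only U1 stuck-at-0 is consistent with every test.

U1 stuck-at-0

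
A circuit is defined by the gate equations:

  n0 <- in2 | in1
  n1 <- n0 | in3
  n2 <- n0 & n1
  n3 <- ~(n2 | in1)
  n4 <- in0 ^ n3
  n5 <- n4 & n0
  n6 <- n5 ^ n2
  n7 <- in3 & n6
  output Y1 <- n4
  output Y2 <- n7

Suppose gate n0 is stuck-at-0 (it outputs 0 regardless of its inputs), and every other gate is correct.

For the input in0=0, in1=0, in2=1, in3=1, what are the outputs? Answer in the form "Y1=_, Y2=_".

Propagate with n0 forced: n0=0 [stuck-at-0], n1=1, n2=0, n3=1, n4=1, n5=0, n6=0, n7=0.
So the outputs are Y1=1, Y2=0. (Without the fault they would be Y1=0, Y2=1.)

Y1=1, Y2=0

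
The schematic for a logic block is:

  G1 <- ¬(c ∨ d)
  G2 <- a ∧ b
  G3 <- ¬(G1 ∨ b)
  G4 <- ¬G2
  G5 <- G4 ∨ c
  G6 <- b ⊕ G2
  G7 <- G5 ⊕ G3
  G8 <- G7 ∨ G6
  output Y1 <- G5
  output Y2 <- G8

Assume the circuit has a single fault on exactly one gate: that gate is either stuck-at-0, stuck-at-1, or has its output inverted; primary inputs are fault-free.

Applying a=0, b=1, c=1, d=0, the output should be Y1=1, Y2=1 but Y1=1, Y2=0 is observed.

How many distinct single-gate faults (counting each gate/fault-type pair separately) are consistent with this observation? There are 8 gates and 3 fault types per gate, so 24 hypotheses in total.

Fault-free: G1=0, G2=0, G3=0, G4=1, G5=1, G6=1, G7=1, G8=1 → Y1=1, Y2=1. Observed Y1=1, Y2=0.
  G1: none of the 3 fault types match ✗
  G2: none of the 3 fault types match ✗
  G3: none of the 3 fault types match ✗
  G4: none of the 3 fault types match ✗
  G5: none of the 3 fault types match ✗
  G6: none of the 3 fault types match ✗
  G7: none of the 3 fault types match ✗
  G8: stuck-at-0, inverted output ✓; others ✗
Consistent faults: {G8 stuck-at-0, G8 inverted output} — 2 in all.

2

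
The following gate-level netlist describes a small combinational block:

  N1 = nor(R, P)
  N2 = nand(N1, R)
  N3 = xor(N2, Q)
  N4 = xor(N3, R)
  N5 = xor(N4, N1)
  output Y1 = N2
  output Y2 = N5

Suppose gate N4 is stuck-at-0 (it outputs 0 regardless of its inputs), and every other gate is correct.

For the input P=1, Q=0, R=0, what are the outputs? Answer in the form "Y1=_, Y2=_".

Propagate with N4 forced: N1=0, N2=1, N3=1, N4=0 [stuck-at-0], N5=0.
So the outputs are Y1=1, Y2=0. (Without the fault they would be Y1=1, Y2=1.)

Y1=1, Y2=0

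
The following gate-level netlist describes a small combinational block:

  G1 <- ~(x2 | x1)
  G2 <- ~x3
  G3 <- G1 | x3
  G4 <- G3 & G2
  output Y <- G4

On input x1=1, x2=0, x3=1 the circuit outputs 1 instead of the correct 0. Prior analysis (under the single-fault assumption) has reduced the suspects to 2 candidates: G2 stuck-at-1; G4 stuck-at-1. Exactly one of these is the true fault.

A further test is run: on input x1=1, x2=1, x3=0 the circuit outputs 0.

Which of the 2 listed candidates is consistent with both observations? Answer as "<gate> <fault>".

Evaluate each candidate on input x1=1, x2=1, x3=0:
  G2 stuck-at-1: G1=0, G2=1 [stuck-at-1], G3=0, G4=0 → 0 — matches
  G4 stuck-at-1: G1=0, G2=1, G3=0, G4=1 [stuck-at-1] → 1 — eliminated
Only G2 stuck-at-1 reproduces the observed 0.

G2 stuck-at-1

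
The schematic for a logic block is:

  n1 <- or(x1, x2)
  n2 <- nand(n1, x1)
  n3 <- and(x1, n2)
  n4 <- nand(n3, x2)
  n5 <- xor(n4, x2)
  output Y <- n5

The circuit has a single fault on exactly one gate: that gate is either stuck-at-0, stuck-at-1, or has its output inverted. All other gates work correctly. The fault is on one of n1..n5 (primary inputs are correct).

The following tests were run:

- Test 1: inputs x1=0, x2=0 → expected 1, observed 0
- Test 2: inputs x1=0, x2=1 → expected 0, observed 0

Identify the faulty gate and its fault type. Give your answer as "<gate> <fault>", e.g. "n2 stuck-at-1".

Fault-free values for test 1 (x1=0, x2=0): n1=0, n2=1, n3=0, n4=1, n5=1, giving Y=1. Observed 0.
Test 1: faults giving observed 0 are {n4 stuck-at-0, n4 inverted output, n5 stuck-at-0, n5 inverted output}.
Test 2 (x1=0, x2=1): fault-free n1=1, n2=1, n3=0, n4=1, n5=0 → 0; observed 0. Eliminates n4 stuck-at-0, n4 inverted output, n5 inverted output.
Only n5 stuck-at-0 is consistent with every test.

n5 stuck-at-0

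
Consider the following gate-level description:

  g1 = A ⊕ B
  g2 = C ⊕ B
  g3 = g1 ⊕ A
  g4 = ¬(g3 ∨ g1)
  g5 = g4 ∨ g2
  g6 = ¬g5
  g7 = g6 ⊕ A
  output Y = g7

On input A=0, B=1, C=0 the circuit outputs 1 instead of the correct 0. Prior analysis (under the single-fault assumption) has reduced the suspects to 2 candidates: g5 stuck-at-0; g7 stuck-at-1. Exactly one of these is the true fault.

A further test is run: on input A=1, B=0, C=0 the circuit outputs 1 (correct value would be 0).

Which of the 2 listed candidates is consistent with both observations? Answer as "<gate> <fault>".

Evaluate each candidate on input A=1, B=0, C=0:
  g5 stuck-at-0: g1=1, g2=0, g3=0, g4=0, g5=0 [stuck-at-0], g6=1, g7=0 → 0 — eliminated
  g7 stuck-at-1: g1=1, g2=0, g3=0, g4=0, g5=0, g6=1, g7=1 [stuck-at-1] → 1 — matches
Only g7 stuck-at-1 reproduces the observed 1.

g7 stuck-at-1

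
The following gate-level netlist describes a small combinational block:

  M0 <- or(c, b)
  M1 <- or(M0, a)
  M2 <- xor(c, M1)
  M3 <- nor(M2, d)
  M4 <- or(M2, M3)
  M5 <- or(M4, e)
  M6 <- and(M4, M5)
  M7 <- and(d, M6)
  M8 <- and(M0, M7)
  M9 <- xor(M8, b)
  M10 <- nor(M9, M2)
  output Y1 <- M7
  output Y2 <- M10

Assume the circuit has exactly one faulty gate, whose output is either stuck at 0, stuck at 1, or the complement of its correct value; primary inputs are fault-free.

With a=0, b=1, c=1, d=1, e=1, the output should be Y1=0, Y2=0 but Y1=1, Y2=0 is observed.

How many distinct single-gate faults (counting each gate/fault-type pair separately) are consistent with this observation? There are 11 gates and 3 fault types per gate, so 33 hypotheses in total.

6

Fault-free: M0=1, M1=1, M2=0, M3=0, M4=0, M5=1, M6=0, M7=0, M8=0, M9=1, M10=0 → Y1=0, Y2=0. Observed Y1=1, Y2=0.
  M0: stuck-at-0, inverted output ✓; others ✗
  M1: stuck-at-0, inverted output ✓; others ✗
  M2: stuck-at-1, inverted output ✓; others ✗
  M3: none of the 3 fault types match ✗
  M4: none of the 3 fault types match ✗
  M5: none of the 3 fault types match ✗
  M6: none of the 3 fault types match ✗
  M7: none of the 3 fault types match ✗
  M8: none of the 3 fault types match ✗
  M9: none of the 3 fault types match ✗
  M10: none of the 3 fault types match ✗
Consistent faults: {M0 stuck-at-0, M0 inverted output, M1 stuck-at-0, M1 inverted output, M2 stuck-at-1, M2 inverted output} — 6 in all.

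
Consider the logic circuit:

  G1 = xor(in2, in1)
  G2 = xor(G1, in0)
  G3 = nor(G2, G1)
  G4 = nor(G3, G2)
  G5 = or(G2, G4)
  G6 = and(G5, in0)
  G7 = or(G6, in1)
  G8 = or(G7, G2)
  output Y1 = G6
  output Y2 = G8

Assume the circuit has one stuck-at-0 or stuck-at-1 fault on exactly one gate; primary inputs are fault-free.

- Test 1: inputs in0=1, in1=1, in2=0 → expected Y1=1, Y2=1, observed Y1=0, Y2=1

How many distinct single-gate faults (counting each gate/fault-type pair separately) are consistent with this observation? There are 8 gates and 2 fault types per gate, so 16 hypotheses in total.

Fault-free: G1=1, G2=0, G3=0, G4=1, G5=1, G6=1, G7=1, G8=1 → Y1=1, Y2=1. Observed Y1=0, Y2=1.
  G1: none of the 2 fault types match ✗
  G2: none of the 2 fault types match ✗
  G3: stuck-at-1 ✓; others ✗
  G4: stuck-at-0 ✓; others ✗
  G5: stuck-at-0 ✓; others ✗
  G6: stuck-at-0 ✓; others ✗
  G7: none of the 2 fault types match ✗
  G8: none of the 2 fault types match ✗
Consistent faults: {G3 stuck-at-1, G4 stuck-at-0, G5 stuck-at-0, G6 stuck-at-0} — 4 in all.

4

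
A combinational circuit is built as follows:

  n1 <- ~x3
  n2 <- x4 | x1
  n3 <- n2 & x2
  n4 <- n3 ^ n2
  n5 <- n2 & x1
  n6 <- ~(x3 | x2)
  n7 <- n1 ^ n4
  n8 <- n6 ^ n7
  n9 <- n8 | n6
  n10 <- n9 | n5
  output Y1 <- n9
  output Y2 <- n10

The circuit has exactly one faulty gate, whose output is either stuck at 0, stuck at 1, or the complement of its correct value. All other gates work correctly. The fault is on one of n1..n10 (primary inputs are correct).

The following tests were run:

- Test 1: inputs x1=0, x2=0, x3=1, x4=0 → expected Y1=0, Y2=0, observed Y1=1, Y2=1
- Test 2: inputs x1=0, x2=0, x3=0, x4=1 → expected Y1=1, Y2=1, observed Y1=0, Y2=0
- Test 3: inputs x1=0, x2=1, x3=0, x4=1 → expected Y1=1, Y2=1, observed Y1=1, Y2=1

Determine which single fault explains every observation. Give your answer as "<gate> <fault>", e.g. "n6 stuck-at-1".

n6 inverted output

Fault-free values for test 1 (x1=0, x2=0, x3=1, x4=0): n1=0, n2=0, n3=0, n4=0, n5=0, n6=0, n7=0, n8=0, n9=0, n10=0, giving Y1=0, Y2=0. Observed Y1=1, Y2=1.
Test 1: faults giving observed Y1=1, Y2=1 are {n1 stuck-at-1, n1 inverted output, n2 stuck-at-1, n2 inverted output, n3 stuck-at-1, n3 inverted output, n4 stuck-at-1, n4 inverted output, n6 stuck-at-1, n6 inverted output, n7 stuck-at-1, n7 inverted output, n8 stuck-at-1, n8 inverted output, n9 stuck-at-1, n9 inverted output}.
Test 2 (x1=0, x2=0, x3=0, x4=1): fault-free n1=1, n2=1, n3=0, n4=1, n5=0, n6=1, n7=0, n8=1, n9=1, n10=1 → Y1=1, Y2=1; observed Y1=0, Y2=0. Eliminates n1 stuck-at-1, n1 inverted output, n2 stuck-at-1, n2 inverted output, n3 stuck-at-1, n3 inverted output, n4 stuck-at-1, n4 inverted output, n6 stuck-at-1, n7 stuck-at-1, n7 inverted output, n8 stuck-at-1, n8 inverted output, n9 stuck-at-1.
Test 3 (x1=0, x2=1, x3=0, x4=1): fault-free n1=1, n2=1, n3=1, n4=0, n5=0, n6=0, n7=1, n8=1, n9=1, n10=1 → Y1=1, Y2=1; observed Y1=1, Y2=1. Eliminates n9 inverted output.
Only n6 inverted output is consistent with every test.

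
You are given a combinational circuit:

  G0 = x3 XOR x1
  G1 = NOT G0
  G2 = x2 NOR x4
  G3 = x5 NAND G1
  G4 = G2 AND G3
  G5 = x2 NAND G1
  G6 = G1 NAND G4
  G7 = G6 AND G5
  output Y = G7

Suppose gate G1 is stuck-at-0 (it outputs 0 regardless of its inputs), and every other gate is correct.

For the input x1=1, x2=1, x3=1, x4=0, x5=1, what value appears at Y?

Propagate with G1 forced: G0=0, G1=0 [stuck-at-0], G2=0, G3=1, G4=0, G5=1, G6=1, G7=1.
So Y = 1. (Without the fault it would be 0.)

1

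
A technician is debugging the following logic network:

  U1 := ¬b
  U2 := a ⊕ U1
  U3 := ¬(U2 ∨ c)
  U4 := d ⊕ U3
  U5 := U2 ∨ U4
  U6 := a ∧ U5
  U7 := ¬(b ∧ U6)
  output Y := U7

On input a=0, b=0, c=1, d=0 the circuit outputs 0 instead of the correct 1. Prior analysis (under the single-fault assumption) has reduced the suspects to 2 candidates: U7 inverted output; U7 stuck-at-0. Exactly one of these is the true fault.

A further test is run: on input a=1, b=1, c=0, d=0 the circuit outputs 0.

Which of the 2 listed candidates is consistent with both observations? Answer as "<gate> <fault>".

Evaluate each candidate on input a=1, b=1, c=0, d=0:
  U7 inverted output: U1=0, U2=1, U3=0, U4=0, U5=1, U6=1, U7=1 [inverted output] → 1 — eliminated
  U7 stuck-at-0: U1=0, U2=1, U3=0, U4=0, U5=1, U6=1, U7=0 [stuck-at-0] → 0 — matches
Only U7 stuck-at-0 reproduces the observed 0.

U7 stuck-at-0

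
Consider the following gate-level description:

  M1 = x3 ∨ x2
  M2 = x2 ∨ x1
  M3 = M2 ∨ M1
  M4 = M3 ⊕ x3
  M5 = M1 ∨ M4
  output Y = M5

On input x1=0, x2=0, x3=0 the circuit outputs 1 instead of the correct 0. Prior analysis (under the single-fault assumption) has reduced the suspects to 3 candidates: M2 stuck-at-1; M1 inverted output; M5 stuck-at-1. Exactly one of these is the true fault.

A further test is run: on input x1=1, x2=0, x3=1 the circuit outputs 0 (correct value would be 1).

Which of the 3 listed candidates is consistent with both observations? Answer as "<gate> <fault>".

M1 inverted output

Evaluate each candidate on input x1=1, x2=0, x3=1:
  M2 stuck-at-1: M1=1, M2=1 [stuck-at-1], M3=1, M4=0, M5=1 → 1 — eliminated
  M1 inverted output: M1=0 [inverted output], M2=1, M3=1, M4=0, M5=0 → 0 — matches
  M5 stuck-at-1: M1=1, M2=1, M3=1, M4=0, M5=1 [stuck-at-1] → 1 — eliminated
Only M1 inverted output reproduces the observed 0.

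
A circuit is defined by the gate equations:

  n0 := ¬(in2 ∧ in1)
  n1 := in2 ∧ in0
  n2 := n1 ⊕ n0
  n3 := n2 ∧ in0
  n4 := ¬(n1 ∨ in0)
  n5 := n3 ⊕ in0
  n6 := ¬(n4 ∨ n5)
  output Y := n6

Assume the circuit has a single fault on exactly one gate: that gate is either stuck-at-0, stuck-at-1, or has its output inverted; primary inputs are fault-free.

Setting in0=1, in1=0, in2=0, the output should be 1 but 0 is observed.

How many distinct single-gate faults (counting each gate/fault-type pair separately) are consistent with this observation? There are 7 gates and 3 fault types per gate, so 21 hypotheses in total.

14

Fault-free: n0=1, n1=0, n2=1, n3=1, n4=0, n5=0, n6=1 → 1. Observed 0.
  n0: stuck-at-0, inverted output ✓; others ✗
  n1: stuck-at-1, inverted output ✓; others ✗
  n2: stuck-at-0, inverted output ✓; others ✗
  n3: stuck-at-0, inverted output ✓; others ✗
  n4: stuck-at-1, inverted output ✓; others ✗
  n5: stuck-at-1, inverted output ✓; others ✗
  n6: stuck-at-0, inverted output ✓; others ✗
Consistent faults: {n0 stuck-at-0, n0 inverted output, n1 stuck-at-1, n1 inverted output, n2 stuck-at-0, n2 inverted output, n3 stuck-at-0, n3 inverted output, n4 stuck-at-1, n4 inverted output, n5 stuck-at-1, n5 inverted output, n6 stuck-at-0, n6 inverted output} — 14 in all.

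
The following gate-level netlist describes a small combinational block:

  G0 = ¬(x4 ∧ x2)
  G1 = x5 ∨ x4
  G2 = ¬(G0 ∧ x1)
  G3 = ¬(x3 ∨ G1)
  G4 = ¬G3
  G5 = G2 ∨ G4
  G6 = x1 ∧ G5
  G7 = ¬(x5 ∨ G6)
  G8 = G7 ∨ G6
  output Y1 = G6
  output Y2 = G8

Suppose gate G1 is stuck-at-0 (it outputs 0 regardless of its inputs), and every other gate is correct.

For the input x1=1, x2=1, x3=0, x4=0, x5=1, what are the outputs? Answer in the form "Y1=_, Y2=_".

Y1=0, Y2=0

Propagate with G1 forced: G0=1, G1=0 [stuck-at-0], G2=0, G3=1, G4=0, G5=0, G6=0, G7=0, G8=0.
So the outputs are Y1=0, Y2=0. (Without the fault they would be Y1=1, Y2=1.)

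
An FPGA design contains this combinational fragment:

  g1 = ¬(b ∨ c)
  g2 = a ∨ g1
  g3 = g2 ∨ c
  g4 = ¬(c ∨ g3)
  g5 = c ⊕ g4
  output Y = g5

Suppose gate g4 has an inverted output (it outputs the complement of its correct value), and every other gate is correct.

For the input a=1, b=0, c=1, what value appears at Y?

Propagate with g4 forced: g1=0, g2=1, g3=1, g4=1 [inverted output], g5=0.
So Y = 0. (Without the fault it would be 1.)

0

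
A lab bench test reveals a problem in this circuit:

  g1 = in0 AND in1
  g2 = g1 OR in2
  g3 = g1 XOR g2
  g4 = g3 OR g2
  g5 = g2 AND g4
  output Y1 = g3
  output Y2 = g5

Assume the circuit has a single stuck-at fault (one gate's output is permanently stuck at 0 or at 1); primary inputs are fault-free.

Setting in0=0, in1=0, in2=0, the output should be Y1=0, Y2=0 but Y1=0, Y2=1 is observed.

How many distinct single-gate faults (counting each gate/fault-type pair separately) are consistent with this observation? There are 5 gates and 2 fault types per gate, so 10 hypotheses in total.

Fault-free: g1=0, g2=0, g3=0, g4=0, g5=0 → Y1=0, Y2=0. Observed Y1=0, Y2=1.
  g1 stuck-at-0: output Y1=0, Y2=0 ✗
  g1 stuck-at-1: output Y1=0, Y2=1 ✓
  g2 stuck-at-0: output Y1=0, Y2=0 ✗
  g2 stuck-at-1: output Y1=1, Y2=1 ✗
  g3 stuck-at-0: output Y1=0, Y2=0 ✗
  g3 stuck-at-1: output Y1=1, Y2=0 ✗
  g4 stuck-at-0: output Y1=0, Y2=0 ✗
  g4 stuck-at-1: output Y1=0, Y2=0 ✗
  g5 stuck-at-0: output Y1=0, Y2=0 ✗
  g5 stuck-at-1: output Y1=0, Y2=1 ✓
Consistent faults: {g1 stuck-at-1, g5 stuck-at-1} — 2 in all.

2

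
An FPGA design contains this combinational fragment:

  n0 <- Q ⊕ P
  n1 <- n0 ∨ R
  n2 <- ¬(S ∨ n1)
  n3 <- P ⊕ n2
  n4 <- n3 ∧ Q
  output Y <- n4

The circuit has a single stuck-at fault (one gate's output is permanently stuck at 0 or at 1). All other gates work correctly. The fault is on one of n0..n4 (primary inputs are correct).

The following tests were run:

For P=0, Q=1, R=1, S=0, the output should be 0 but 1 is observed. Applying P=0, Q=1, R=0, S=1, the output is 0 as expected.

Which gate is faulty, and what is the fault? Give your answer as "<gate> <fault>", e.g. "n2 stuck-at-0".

Fault-free values for test 1 (P=0, Q=1, R=1, S=0): n0=1, n1=1, n2=0, n3=0, n4=0, giving Y=0. Observed 1.
Test 1: faults giving observed 1 are {n1 stuck-at-0, n2 stuck-at-1, n3 stuck-at-1, n4 stuck-at-1}.
Test 2 (P=0, Q=1, R=0, S=1): fault-free n0=1, n1=1, n2=0, n3=0, n4=0 → 0; observed 0. Eliminates n2 stuck-at-1, n3 stuck-at-1, n4 stuck-at-1.
Only n1 stuck-at-0 is consistent with every test.

n1 stuck-at-0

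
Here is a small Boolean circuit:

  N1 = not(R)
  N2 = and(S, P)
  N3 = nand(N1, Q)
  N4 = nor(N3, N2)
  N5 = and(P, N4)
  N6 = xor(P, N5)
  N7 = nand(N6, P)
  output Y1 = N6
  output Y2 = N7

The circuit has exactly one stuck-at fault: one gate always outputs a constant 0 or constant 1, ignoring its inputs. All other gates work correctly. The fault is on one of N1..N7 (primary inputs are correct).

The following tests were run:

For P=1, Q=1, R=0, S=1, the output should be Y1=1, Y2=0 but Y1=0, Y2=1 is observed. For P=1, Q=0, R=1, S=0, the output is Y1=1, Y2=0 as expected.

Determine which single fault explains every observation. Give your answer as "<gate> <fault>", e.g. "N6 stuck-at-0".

Fault-free values for test 1 (P=1, Q=1, R=0, S=1): N1=1, N2=1, N3=0, N4=0, N5=0, N6=1, N7=0, giving Y1=1, Y2=0. Observed Y1=0, Y2=1.
Test 1: faults giving observed Y1=0, Y2=1 are {N2 stuck-at-0, N4 stuck-at-1, N5 stuck-at-1, N6 stuck-at-0}.
Test 2 (P=1, Q=0, R=1, S=0): fault-free N1=0, N2=0, N3=1, N4=0, N5=0, N6=1, N7=0 → Y1=1, Y2=0; observed Y1=1, Y2=0. Eliminates N4 stuck-at-1, N5 stuck-at-1, N6 stuck-at-0.
Only N2 stuck-at-0 is consistent with every test.

N2 stuck-at-0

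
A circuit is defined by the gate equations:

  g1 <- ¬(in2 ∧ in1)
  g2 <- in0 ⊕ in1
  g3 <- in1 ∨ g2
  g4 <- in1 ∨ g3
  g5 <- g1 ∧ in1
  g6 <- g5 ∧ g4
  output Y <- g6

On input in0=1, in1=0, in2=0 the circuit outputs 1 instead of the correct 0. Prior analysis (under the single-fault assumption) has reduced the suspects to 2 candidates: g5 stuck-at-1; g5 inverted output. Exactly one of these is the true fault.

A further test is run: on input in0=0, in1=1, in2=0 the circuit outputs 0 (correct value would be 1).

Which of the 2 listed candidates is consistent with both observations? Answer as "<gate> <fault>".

Evaluate each candidate on input in0=0, in1=1, in2=0:
  g5 stuck-at-1: g1=1, g2=1, g3=1, g4=1, g5=1 [stuck-at-1], g6=1 → 1 — eliminated
  g5 inverted output: g1=1, g2=1, g3=1, g4=1, g5=0 [inverted output], g6=0 → 0 — matches
Only g5 inverted output reproduces the observed 0.

g5 inverted output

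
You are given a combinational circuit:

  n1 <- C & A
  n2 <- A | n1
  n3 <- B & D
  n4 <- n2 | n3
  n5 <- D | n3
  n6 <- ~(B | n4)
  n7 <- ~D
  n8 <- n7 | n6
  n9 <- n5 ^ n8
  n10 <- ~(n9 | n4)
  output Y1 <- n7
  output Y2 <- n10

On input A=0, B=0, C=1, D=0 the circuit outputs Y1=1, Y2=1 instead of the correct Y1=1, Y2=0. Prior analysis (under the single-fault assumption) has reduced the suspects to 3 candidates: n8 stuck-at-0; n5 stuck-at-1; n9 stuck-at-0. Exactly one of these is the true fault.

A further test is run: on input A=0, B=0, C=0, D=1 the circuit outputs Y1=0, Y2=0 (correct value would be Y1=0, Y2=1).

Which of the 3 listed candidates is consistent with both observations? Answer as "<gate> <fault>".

Evaluate each candidate on input A=0, B=0, C=0, D=1:
  n8 stuck-at-0: n1=0, n2=0, n3=0, n4=0, n5=1, n6=1, n7=0, n8=0 [stuck-at-0], n9=1, n10=0 → Y1=0, Y2=0 — matches
  n5 stuck-at-1: n1=0, n2=0, n3=0, n4=0, n5=1 [stuck-at-1], n6=1, n7=0, n8=1, n9=0, n10=1 → Y1=0, Y2=1 — eliminated
  n9 stuck-at-0: n1=0, n2=0, n3=0, n4=0, n5=1, n6=1, n7=0, n8=1, n9=0 [stuck-at-0], n10=1 → Y1=0, Y2=1 — eliminated
Only n8 stuck-at-0 reproduces the observed Y1=0, Y2=0.

n8 stuck-at-0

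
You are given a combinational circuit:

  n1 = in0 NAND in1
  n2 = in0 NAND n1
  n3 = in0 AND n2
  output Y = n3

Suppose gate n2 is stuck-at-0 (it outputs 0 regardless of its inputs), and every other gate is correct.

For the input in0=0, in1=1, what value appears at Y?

Propagate with n2 forced: n1=1, n2=0 [stuck-at-0], n3=0.
So Y = 0. (Same as the fault-free value — the fault is masked on this input.)

0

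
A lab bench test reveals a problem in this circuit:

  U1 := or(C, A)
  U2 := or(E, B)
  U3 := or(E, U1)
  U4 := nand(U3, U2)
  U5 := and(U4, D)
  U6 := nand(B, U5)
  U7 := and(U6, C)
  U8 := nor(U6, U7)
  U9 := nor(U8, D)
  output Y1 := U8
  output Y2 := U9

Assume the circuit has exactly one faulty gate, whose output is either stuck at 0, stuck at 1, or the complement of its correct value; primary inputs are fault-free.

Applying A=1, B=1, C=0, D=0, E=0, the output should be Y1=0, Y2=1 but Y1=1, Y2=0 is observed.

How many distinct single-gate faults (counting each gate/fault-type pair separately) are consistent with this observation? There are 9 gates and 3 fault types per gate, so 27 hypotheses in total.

Fault-free: U1=1, U2=1, U3=1, U4=0, U5=0, U6=1, U7=0, U8=0, U9=1 → Y1=0, Y2=1. Observed Y1=1, Y2=0.
  U1: none of the 3 fault types match ✗
  U2: none of the 3 fault types match ✗
  U3: none of the 3 fault types match ✗
  U4: none of the 3 fault types match ✗
  U5: stuck-at-1, inverted output ✓; others ✗
  U6: stuck-at-0, inverted output ✓; others ✗
  U7: none of the 3 fault types match ✗
  U8: stuck-at-1, inverted output ✓; others ✗
  U9: none of the 3 fault types match ✗
Consistent faults: {U5 stuck-at-1, U5 inverted output, U6 stuck-at-0, U6 inverted output, U8 stuck-at-1, U8 inverted output} — 6 in all.

6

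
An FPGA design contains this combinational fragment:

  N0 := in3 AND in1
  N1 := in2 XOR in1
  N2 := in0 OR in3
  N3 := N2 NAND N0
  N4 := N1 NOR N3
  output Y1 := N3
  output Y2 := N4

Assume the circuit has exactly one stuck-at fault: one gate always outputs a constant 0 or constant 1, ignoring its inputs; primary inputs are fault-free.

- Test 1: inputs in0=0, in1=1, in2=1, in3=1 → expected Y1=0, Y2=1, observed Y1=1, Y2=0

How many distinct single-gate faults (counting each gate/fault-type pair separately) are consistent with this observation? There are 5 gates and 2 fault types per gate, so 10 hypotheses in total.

3

Fault-free: N0=1, N1=0, N2=1, N3=0, N4=1 → Y1=0, Y2=1. Observed Y1=1, Y2=0.
  N0 stuck-at-0: output Y1=1, Y2=0 ✓
  N0 stuck-at-1: output Y1=0, Y2=1 ✗
  N1 stuck-at-0: output Y1=0, Y2=1 ✗
  N1 stuck-at-1: output Y1=0, Y2=0 ✗
  N2 stuck-at-0: output Y1=1, Y2=0 ✓
  N2 stuck-at-1: output Y1=0, Y2=1 ✗
  N3 stuck-at-0: output Y1=0, Y2=1 ✗
  N3 stuck-at-1: output Y1=1, Y2=0 ✓
  N4 stuck-at-0: output Y1=0, Y2=0 ✗
  N4 stuck-at-1: output Y1=0, Y2=1 ✗
Consistent faults: {N0 stuck-at-0, N2 stuck-at-0, N3 stuck-at-1} — 3 in all.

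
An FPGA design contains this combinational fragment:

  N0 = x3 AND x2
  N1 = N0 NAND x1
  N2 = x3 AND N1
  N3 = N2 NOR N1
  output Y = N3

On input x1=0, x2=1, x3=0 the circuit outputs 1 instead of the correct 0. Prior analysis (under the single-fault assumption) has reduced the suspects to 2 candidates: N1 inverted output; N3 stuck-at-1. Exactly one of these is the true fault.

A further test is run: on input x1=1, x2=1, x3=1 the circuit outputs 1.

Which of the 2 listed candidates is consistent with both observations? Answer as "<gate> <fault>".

N3 stuck-at-1

Evaluate each candidate on input x1=1, x2=1, x3=1:
  N1 inverted output: N0=1, N1=1 [inverted output], N2=1, N3=0 → 0 — eliminated
  N3 stuck-at-1: N0=1, N1=0, N2=0, N3=1 [stuck-at-1] → 1 — matches
Only N3 stuck-at-1 reproduces the observed 1.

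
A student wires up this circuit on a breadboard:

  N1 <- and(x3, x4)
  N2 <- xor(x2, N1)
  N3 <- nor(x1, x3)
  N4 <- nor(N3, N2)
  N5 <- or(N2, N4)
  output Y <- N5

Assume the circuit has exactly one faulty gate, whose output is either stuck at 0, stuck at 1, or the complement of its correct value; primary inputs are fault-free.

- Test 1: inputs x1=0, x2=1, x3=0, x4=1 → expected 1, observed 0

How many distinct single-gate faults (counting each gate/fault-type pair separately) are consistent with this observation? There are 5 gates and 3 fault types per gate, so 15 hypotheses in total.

6

Fault-free: N1=0, N2=1, N3=1, N4=0, N5=1 → 1. Observed 0.
  N1: stuck-at-1, inverted output ✓; others ✗
  N2: stuck-at-0, inverted output ✓; others ✗
  N3: none of the 3 fault types match ✗
  N4: none of the 3 fault types match ✗
  N5: stuck-at-0, inverted output ✓; others ✗
Consistent faults: {N1 stuck-at-1, N1 inverted output, N2 stuck-at-0, N2 inverted output, N5 stuck-at-0, N5 inverted output} — 6 in all.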